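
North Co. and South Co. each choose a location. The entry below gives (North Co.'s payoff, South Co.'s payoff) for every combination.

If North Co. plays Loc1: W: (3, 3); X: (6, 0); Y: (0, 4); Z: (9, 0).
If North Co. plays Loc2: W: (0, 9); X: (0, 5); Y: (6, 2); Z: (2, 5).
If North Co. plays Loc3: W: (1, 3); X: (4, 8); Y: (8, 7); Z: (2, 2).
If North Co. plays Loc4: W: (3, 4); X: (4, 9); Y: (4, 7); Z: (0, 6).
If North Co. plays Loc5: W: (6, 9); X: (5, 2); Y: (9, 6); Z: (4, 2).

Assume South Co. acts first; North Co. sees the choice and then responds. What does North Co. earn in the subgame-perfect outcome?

6

Solve by backward induction (South Co. leads).
- W: BR = Loc5, leader payoff 9.
- X: BR = Loc1, leader payoff 0.
- Y: BR = Loc5, leader payoff 6.
- Z: BR = Loc1, leader payoff 0.
South Co.'s induced payoffs are 9, 0, 6, 0, so South Co. commits to W. Subgame-perfect outcome: (Loc5, W) with payoffs (6, 9).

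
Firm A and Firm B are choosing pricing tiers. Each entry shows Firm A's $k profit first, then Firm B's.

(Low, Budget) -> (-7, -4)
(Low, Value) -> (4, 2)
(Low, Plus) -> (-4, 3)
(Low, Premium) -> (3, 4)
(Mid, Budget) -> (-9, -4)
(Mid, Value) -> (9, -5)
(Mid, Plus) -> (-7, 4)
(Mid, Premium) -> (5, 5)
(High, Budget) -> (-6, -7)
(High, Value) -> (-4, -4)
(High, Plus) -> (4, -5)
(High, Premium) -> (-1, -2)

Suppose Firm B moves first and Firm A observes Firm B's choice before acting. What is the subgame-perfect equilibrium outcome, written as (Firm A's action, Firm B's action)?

Firm A best-responds to each possible Firm B move:
- Budget: Firm A compares -7, -9, -6 and picks High; Firm B would get -7.
- Value: Firm A compares 4, 9, -4 and picks Mid; Firm B would get -5.
- Plus: Firm A compares -4, -7, 4 and picks High; Firm B would get -5.
- Premium: Firm A compares 3, 5, -1 and picks Mid; Firm B would get 5.
Among -7, -5, -5, 5, the best is 5 at Premium. Subgame-perfect outcome: (Mid, Premium) with payoffs (5, 5).

(Mid, Premium)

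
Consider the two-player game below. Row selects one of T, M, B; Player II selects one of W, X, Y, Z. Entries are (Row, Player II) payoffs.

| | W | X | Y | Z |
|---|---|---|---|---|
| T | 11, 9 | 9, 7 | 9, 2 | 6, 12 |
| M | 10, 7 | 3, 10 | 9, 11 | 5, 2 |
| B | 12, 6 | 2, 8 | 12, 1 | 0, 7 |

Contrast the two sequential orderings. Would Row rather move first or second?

first

If Row leads: Player II's best replies are T→Z, M→Y, B→X; Row's induced payoffs 6, 9, 2; outcome (M, Y), payoffs (9, 11).
If Player II leads: Row's best replies are W→B, X→T, Y→B, Z→T; Player II's induced payoffs 6, 7, 1, 12; outcome (T, Z), payoffs (6, 12).
Row gets 9 moving first and 6 moving second, so Row prefers to move first.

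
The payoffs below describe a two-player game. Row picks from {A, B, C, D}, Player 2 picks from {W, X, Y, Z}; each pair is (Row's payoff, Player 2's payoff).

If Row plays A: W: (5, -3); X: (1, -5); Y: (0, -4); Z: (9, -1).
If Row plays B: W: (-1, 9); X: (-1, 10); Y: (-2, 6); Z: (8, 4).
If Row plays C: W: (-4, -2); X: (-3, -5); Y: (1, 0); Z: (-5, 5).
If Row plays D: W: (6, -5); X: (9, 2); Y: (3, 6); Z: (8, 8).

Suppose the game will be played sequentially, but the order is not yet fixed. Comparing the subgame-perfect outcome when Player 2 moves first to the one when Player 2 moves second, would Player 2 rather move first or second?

If Row leads: Player 2's best replies are A→Z, B→X, C→Z, D→Z; Row's induced payoffs 9, -1, -5, 8; outcome (A, Z), payoffs (9, -1).
If Player 2 leads: Row's best replies are W→D, X→D, Y→D, Z→A; Player 2's induced payoffs -5, 2, 6, -1; outcome (D, Y), payoffs (3, 6).
Player 2 gets 6 moving first and -1 moving second, so Player 2 prefers to move first.

first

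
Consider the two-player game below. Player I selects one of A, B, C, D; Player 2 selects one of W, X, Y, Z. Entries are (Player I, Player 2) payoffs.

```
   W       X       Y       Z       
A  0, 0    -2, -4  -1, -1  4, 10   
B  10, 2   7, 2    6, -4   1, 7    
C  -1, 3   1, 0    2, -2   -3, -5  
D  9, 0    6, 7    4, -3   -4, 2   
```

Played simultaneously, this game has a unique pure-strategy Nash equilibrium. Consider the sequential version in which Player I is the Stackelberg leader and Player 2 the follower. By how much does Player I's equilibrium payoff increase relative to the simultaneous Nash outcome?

Player 2 best-responds to each possible Player I move:
- A: Player 2 compares 0, -4, -1, 10 and picks Z; Player I would get 4.
- B: Player 2 compares 2, 2, -4, 7 and picks Z; Player I would get 1.
- C: Player 2 compares 3, 0, -2, -5 and picks W; Player I would get -1.
- D: Player 2 compares 0, 7, -3, 2 and picks X; Player I would get 6.
Player I's induced payoffs are 4, 1, -1, 6, so Player I commits to D. Subgame-perfect outcome: (D, X) with payoffs (6, 7).
Now find the simultaneous Nash equilibrium.
Player I's best replies: W→B; X→B; Y→B; Z→A.
Player 2's best replies: A→Z; B→Z; C→W; D→X.
Only (A, Z) has each player best-responding; Nash payoffs (4, 10).
Player I's commitment gain: 6 − 4 = 2.

2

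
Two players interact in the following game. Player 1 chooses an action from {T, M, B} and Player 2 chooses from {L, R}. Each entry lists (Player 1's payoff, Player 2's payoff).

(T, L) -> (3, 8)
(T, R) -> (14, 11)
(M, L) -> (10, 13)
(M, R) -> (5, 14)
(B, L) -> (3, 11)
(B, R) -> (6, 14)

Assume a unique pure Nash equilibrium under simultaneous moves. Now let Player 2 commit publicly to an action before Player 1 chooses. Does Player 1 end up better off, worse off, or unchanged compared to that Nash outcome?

worse off

Player 1 best-responds to each possible Player 2 move:
- L: BR = M, leader payoff 13.
- R: BR = T, leader payoff 11.
Player 2's induced payoffs are 13, 11, so Player 2 commits to L. Subgame-perfect outcome: (M, L) with payoffs (10, 13).
Now find the simultaneous Nash equilibrium.
Player 1's best replies: L→M; R→T.
Player 2's best replies: T→R; M→R; B→R.
Only (T, R) has each player best-responding; Nash payoffs (14, 11).
Player 1 earns 10 sequentially versus 14 at the Nash outcome: worse off.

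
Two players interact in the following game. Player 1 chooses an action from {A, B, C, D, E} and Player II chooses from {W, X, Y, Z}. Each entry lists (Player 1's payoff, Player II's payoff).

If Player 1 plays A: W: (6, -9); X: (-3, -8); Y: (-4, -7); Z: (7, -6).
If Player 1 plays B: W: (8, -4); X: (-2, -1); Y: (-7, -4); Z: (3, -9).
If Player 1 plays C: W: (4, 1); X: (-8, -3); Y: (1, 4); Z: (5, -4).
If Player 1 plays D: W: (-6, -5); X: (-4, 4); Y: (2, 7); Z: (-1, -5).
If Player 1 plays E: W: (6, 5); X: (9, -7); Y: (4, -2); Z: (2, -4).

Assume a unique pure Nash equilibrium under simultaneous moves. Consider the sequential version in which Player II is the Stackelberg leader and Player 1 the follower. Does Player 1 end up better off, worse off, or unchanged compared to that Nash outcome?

Player 1 best-responds to each possible Player II move:
- W: Player 1 compares 6, 8, 4, -6, 6 and picks B; Player II would get -4.
- X: Player 1 compares -3, -2, -8, -4, 9 and picks E; Player II would get -7.
- Y: Player 1 compares -4, -7, 1, 2, 4 and picks E; Player II would get -2.
- Z: Player 1 compares 7, 3, 5, -1, 2 and picks A; Player II would get -6.
Among -4, -7, -2, -6, the best is -2 at Y. Subgame-perfect outcome: (E, Y) with payoffs (4, -2).
Now find the simultaneous Nash equilibrium.
Player 1's best replies: W→B; X→E; Y→E; Z→A.
Player II's best replies: A→Z; B→X; C→Y; D→Y; E→W.
Only (A, Z) has each player best-responding; Nash payoffs (7, -6).
Player 1 earns 4 sequentially versus 7 at the Nash outcome: worse off.

worse off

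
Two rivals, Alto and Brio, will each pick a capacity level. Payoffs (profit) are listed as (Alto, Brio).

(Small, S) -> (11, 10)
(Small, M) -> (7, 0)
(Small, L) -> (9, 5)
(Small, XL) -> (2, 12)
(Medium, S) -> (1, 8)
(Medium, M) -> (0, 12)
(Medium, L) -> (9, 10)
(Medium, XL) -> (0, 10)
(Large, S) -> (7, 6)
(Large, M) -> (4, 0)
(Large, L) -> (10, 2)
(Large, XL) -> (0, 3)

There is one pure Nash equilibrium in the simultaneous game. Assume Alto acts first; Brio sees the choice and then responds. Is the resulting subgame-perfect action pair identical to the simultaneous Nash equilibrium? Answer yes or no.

Backward induction with Alto moving first.
- Small: Brio compares 10, 0, 5, 12 and picks XL; Alto would get 2.
- Medium: Brio compares 8, 12, 10, 10 and picks M; Alto would get 0.
- Large: Brio compares 6, 0, 2, 3 and picks S; Alto would get 7.
Alto's induced payoffs are 2, 0, 7, so Alto commits to Large. Subgame-perfect outcome: (Large, S) with payoffs (7, 6).
Under simultaneous play:
Alto's best replies: S→Small; M→Small; L→Large; XL→Small.
Brio's best replies: Small→XL; Medium→M; Large→S.
The unique mutual best reply is (Small, XL), giving (2, 12).
Sequential outcome (Large, S) differs from the Nash profile (Small, XL).

no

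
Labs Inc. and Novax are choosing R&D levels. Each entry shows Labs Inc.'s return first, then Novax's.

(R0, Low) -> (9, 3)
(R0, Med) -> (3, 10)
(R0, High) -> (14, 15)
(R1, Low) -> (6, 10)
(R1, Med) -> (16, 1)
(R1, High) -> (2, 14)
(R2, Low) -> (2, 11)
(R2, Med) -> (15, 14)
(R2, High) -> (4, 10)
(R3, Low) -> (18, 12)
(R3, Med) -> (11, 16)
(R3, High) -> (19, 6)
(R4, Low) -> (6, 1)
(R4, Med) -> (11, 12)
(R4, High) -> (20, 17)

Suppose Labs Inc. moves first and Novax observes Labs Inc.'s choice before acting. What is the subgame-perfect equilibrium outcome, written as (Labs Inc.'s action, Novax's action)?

(R4, High)

Solve by backward induction (Labs Inc. leads).
- R0: BR = High, leader payoff 14.
- R1: BR = High, leader payoff 2.
- R2: BR = Med, leader payoff 15.
- R3: BR = Med, leader payoff 11.
- R4: BR = High, leader payoff 20.
Labs Inc.'s induced payoffs are 14, 2, 15, 11, 20, so Labs Inc. commits to R4. Subgame-perfect outcome: (R4, High) with payoffs (20, 17).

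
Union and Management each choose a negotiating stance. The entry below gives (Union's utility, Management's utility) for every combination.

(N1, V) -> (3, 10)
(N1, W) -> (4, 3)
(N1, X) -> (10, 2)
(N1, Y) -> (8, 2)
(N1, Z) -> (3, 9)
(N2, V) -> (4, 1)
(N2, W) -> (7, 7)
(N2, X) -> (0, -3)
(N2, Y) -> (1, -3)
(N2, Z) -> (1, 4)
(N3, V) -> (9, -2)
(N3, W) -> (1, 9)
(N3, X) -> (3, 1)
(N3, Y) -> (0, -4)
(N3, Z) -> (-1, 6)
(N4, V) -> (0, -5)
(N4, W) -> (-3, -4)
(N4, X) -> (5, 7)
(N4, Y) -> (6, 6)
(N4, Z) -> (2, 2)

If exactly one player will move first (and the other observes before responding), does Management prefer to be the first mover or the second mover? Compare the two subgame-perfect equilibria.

If Union leads: Management's best replies are N1→V, N2→W, N3→W, N4→X; Union's induced payoffs 3, 7, 1, 5; outcome (N2, W), payoffs (7, 7).
If Management leads: Union's best replies are V→N3, W→N2, X→N1, Y→N1, Z→N1; Management's induced payoffs -2, 7, 2, 2, 9; outcome (N1, Z), payoffs (3, 9).
Management gets 9 moving first and 7 moving second, so Management prefers to move first.

first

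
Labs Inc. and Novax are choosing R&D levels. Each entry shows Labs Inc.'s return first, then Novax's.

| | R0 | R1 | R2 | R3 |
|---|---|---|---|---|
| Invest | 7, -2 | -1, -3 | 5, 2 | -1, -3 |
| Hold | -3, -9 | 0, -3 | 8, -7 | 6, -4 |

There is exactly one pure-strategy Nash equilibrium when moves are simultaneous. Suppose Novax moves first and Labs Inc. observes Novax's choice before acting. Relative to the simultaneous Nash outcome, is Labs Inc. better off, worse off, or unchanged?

Work backward from Labs Inc.'s decision.
- R0 → Labs Inc. plays Invest (best of 7, -3); Novax gets -2.
- R1 → Labs Inc. plays Hold (best of -1, 0); Novax gets -3.
- R2 → Labs Inc. plays Hold (best of 5, 8); Novax gets -7.
- R3 → Labs Inc. plays Hold (best of -1, 6); Novax gets -4.
Novax's induced payoffs are -2, -3, -7, -4, so Novax commits to R0. Subgame-perfect outcome: (Invest, R0) with payoffs (7, -2).
Now find the simultaneous Nash equilibrium.
Labs Inc.'s best replies: R0→Invest; R1→Hold; R2→Hold; R3→Hold.
Novax's best replies: Invest→R2; Hold→R1.
The unique mutual best reply is (Hold, R1), giving (0, -3).
Labs Inc. earns 7 sequentially versus 0 at the Nash outcome: better off.

better off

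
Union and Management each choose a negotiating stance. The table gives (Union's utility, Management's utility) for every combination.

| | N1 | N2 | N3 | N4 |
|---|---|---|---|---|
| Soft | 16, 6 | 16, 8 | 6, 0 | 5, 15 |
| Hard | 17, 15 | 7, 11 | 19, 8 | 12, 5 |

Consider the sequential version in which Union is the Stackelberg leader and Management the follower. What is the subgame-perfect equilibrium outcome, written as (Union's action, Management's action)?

(Hard, N1)

Work backward from Management's decision.
- Soft: Management compares 6, 8, 0, 15 and picks N4; Union would get 5.
- Hard: Management compares 15, 11, 8, 5 and picks N1; Union would get 17.
Maximizing over 5, 17, Union chooses Hard. Subgame-perfect outcome: (Hard, N1) with payoffs (17, 15).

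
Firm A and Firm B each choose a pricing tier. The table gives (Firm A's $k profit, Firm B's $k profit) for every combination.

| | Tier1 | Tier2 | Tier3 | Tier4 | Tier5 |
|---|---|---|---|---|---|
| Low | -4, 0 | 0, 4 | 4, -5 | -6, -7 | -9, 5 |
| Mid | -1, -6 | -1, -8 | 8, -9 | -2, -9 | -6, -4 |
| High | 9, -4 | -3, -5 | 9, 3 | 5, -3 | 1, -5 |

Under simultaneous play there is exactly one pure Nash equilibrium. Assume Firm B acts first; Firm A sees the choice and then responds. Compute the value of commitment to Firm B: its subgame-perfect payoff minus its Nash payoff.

Firm A best-responds to each possible Firm B move:
- Tier1 → Firm A plays High (best of -4, -1, 9); Firm B gets -4.
- Tier2 → Firm A plays Low (best of 0, -1, -3); Firm B gets 4.
- Tier3 → Firm A plays High (best of 4, 8, 9); Firm B gets 3.
- Tier4 → Firm A plays High (best of -6, -2, 5); Firm B gets -3.
- Tier5 → Firm A plays High (best of -9, -6, 1); Firm B gets -5.
Maximizing over -4, 4, 3, -3, -5, Firm B chooses Tier2. Subgame-perfect outcome: (Low, Tier2) with payoffs (0, 4).
For the simultaneous game, intersect best replies.
Firm A's best replies: Tier1→High; Tier2→Low; Tier3→High; Tier4→High; Tier5→High.
Firm B's best replies: Low→Tier5; Mid→Tier5; High→Tier3.
The unique mutual best reply is (High, Tier3), giving (9, 3).
Firm B's commitment gain: 4 − 3 = 1.

1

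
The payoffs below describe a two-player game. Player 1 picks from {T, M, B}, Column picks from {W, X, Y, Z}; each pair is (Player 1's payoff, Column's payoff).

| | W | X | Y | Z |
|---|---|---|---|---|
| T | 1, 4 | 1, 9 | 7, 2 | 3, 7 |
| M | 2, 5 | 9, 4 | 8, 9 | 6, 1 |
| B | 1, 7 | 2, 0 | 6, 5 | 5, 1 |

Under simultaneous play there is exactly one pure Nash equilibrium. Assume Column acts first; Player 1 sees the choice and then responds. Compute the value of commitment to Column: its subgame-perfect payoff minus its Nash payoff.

Player 1 best-responds to each possible Column move:
- W: Player 1 compares 1, 2, 1 and picks M; Column would get 5.
- X: Player 1 compares 1, 9, 2 and picks M; Column would get 4.
- Y: Player 1 compares 7, 8, 6 and picks M; Column would get 9.
- Z: Player 1 compares 3, 6, 5 and picks M; Column would get 1.
Maximizing over 5, 4, 9, 1, Column chooses Y. Subgame-perfect outcome: (M, Y) with payoffs (8, 9).
Under simultaneous play:
Player 1's best replies: W→M; X→M; Y→M; Z→M.
Column's best replies: T→X; M→Y; B→W.
Only (M, Y) has each player best-responding; Nash payoffs (8, 9).
Column's commitment gain: 9 − 9 = 0.

0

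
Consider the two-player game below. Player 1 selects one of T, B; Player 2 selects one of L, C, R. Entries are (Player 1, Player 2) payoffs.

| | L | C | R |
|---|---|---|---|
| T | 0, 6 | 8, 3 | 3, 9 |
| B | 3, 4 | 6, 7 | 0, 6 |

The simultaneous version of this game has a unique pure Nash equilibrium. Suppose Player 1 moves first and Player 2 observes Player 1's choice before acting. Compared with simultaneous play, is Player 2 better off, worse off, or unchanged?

worse off

Solve by backward induction (Player 1 leads).
- T: Player 2 compares 6, 3, 9 and picks R; Player 1 would get 3.
- B: Player 2 compares 4, 7, 6 and picks C; Player 1 would get 6.
Among 3, 6, the best is 6 at B. Subgame-perfect outcome: (B, C) with payoffs (6, 7).
Under simultaneous play:
Player 1's best replies: L→B; C→T; R→T.
Player 2's best replies: T→R; B→C.
The unique mutual best reply is (T, R), giving (3, 9).
Player 2 earns 7 sequentially versus 9 at the Nash outcome: worse off.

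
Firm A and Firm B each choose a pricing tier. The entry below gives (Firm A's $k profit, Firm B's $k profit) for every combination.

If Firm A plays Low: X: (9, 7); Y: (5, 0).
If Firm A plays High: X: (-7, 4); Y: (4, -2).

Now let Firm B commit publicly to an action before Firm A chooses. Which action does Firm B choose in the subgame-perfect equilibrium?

Backward induction with Firm B moving first.
- X: Firm A compares 9, -7 and picks Low; Firm B would get 7.
- Y: Firm A compares 5, 4 and picks Low; Firm B would get 0.
Maximizing over 7, 0, Firm B chooses X. Subgame-perfect outcome: (Low, X) with payoffs (9, 7).

X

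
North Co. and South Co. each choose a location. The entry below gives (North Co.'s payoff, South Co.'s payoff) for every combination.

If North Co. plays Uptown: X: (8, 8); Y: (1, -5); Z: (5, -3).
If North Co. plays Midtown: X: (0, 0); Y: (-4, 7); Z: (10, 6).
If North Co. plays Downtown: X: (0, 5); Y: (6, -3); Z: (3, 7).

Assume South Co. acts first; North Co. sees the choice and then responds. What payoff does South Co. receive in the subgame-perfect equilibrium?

8

Work backward from North Co.'s decision.
- X: North Co. compares 8, 0, 0 and picks Uptown; South Co. would get 8.
- Y: North Co. compares 1, -4, 6 and picks Downtown; South Co. would get -3.
- Z: North Co. compares 5, 10, 3 and picks Midtown; South Co. would get 6.
South Co.'s induced payoffs are 8, -3, 6, so South Co. commits to X. Subgame-perfect outcome: (Uptown, X) with payoffs (8, 8).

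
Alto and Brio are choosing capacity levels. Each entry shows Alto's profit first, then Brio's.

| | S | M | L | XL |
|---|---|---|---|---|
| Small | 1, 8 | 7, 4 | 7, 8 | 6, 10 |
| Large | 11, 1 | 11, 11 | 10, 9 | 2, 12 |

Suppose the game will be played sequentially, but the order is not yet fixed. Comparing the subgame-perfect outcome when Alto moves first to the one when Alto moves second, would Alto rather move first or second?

If Alto leads: Brio's best replies are Small→XL, Large→XL; Alto's induced payoffs 6, 2; outcome (Small, XL), payoffs (6, 10).
If Brio leads: Alto's best replies are S→Large, M→Large, L→Large, XL→Small; Brio's induced payoffs 1, 11, 9, 10; outcome (Large, M), payoffs (11, 11).
Alto gets 6 moving first and 11 moving second, so Alto prefers to move second.

second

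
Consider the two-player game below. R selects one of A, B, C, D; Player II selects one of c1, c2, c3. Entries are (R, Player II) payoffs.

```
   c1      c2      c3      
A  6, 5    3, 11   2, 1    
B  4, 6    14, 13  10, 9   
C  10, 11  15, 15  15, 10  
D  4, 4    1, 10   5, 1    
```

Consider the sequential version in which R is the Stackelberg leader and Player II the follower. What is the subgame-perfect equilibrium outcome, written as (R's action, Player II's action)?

(C, c2)

Backward induction with R moving first.
- A: Player II compares 5, 11, 1 and picks c2; R would get 3.
- B: Player II compares 6, 13, 9 and picks c2; R would get 14.
- C: Player II compares 11, 15, 10 and picks c2; R would get 15.
- D: Player II compares 4, 10, 1 and picks c2; R would get 1.
Among 3, 14, 15, 1, the best is 15 at C. Subgame-perfect outcome: (C, c2) with payoffs (15, 15).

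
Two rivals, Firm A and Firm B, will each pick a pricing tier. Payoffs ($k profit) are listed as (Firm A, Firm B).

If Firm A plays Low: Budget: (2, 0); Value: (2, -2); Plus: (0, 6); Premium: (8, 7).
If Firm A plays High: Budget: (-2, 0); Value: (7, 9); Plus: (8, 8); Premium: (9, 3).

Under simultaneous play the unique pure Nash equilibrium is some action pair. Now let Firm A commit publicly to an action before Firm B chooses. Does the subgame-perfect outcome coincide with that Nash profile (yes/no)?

Firm B best-responds to each possible Firm A move:
- Low → Firm B plays Premium (best of 0, -2, 6, 7); Firm A gets 8.
- High → Firm B plays Value (best of 0, 9, 8, 3); Firm A gets 7.
Among 8, 7, the best is 8 at Low. Subgame-perfect outcome: (Low, Premium) with payoffs (8, 7).
Now find the simultaneous Nash equilibrium.
Firm A's best replies: Budget→Low; Value→High; Plus→High; Premium→High.
Firm B's best replies: Low→Premium; High→Value.
Only (High, Value) has each player best-responding; Nash payoffs (7, 9).
Sequential outcome (Low, Premium) differs from the Nash profile (High, Value).

no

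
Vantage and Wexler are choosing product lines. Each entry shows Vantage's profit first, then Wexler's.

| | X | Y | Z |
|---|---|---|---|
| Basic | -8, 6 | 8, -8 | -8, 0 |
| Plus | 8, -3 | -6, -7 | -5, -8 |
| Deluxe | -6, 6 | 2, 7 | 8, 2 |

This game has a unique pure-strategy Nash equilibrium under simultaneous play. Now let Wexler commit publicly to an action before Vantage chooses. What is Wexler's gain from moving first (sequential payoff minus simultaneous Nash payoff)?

Solve by backward induction (Wexler leads).
- X: BR = Plus, leader payoff -3.
- Y: BR = Basic, leader payoff -8.
- Z: BR = Deluxe, leader payoff 2.
Maximizing over -3, -8, 2, Wexler chooses Z. Subgame-perfect outcome: (Deluxe, Z) with payoffs (8, 2).
For the simultaneous game, intersect best replies.
Vantage's best replies: X→Plus; Y→Basic; Z→Deluxe.
Wexler's best replies: Basic→X; Plus→X; Deluxe→Y.
Only (Plus, X) has each player best-responding; Nash payoffs (8, -3).
Wexler's commitment gain: 2 − -3 = 5.

5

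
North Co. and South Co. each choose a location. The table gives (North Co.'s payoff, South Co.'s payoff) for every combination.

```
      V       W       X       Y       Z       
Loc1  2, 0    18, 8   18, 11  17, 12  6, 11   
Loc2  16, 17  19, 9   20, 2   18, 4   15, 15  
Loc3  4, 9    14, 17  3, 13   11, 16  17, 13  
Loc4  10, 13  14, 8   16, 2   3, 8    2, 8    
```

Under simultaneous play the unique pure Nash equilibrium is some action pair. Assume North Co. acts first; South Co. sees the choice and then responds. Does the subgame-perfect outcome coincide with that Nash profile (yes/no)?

no

Solve by backward induction (North Co. leads).
- Loc1 → South Co. plays Y (best of 0, 8, 11, 12, 11); North Co. gets 17.
- Loc2 → South Co. plays V (best of 17, 9, 2, 4, 15); North Co. gets 16.
- Loc3 → South Co. plays W (best of 9, 17, 13, 16, 13); North Co. gets 14.
- Loc4 → South Co. plays V (best of 13, 8, 2, 8, 8); North Co. gets 10.
Among 17, 16, 14, 10, the best is 17 at Loc1. Subgame-perfect outcome: (Loc1, Y) with payoffs (17, 12).
For the simultaneous game, intersect best replies.
North Co.'s best replies: V→Loc2; W→Loc2; X→Loc2; Y→Loc2; Z→Loc3.
South Co.'s best replies: Loc1→Y; Loc2→V; Loc3→W; Loc4→V.
The unique mutual best reply is (Loc2, V), giving (16, 17).
Sequential outcome (Loc1, Y) differs from the Nash profile (Loc2, V).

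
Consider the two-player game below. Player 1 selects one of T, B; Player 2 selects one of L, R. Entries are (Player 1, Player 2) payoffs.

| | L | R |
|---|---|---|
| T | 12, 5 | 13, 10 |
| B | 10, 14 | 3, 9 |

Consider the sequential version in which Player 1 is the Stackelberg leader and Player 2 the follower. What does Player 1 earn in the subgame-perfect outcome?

13

Solve by backward induction (Player 1 leads).
- T → Player 2 plays R (best of 5, 10); Player 1 gets 13.
- B → Player 2 plays L (best of 14, 9); Player 1 gets 10.
Player 1's induced payoffs are 13, 10, so Player 1 commits to T. Subgame-perfect outcome: (T, R) with payoffs (13, 10).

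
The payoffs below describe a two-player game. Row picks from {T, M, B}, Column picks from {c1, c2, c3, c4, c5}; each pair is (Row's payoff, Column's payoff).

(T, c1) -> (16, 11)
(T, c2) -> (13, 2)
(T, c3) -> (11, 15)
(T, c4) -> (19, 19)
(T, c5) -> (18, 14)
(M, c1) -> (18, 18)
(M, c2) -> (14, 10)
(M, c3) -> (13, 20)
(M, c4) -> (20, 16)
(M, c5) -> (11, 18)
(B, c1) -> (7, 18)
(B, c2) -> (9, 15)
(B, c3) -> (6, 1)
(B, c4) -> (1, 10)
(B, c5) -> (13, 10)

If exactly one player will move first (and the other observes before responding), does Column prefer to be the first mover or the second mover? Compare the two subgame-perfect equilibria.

first

If Row leads: Column's best replies are T→c4, M→c3, B→c1; Row's induced payoffs 19, 13, 7; outcome (T, c4), payoffs (19, 19).
If Column leads: Row's best replies are c1→M, c2→M, c3→M, c4→M, c5→T; Column's induced payoffs 18, 10, 20, 16, 14; outcome (M, c3), payoffs (13, 20).
Column gets 20 moving first and 19 moving second, so Column prefers to move first.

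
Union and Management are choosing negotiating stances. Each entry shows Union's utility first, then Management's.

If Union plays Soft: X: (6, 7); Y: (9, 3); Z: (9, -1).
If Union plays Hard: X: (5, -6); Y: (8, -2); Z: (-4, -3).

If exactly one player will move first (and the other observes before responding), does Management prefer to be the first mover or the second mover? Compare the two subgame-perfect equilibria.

first

If Union leads: Management's best replies are Soft→X, Hard→Y; Union's induced payoffs 6, 8; outcome (Hard, Y), payoffs (8, -2).
If Management leads: Union's best replies are X→Soft, Y→Soft, Z→Soft; Management's induced payoffs 7, 3, -1; outcome (Soft, X), payoffs (6, 7).
Management gets 7 moving first and -2 moving second, so Management prefers to move first.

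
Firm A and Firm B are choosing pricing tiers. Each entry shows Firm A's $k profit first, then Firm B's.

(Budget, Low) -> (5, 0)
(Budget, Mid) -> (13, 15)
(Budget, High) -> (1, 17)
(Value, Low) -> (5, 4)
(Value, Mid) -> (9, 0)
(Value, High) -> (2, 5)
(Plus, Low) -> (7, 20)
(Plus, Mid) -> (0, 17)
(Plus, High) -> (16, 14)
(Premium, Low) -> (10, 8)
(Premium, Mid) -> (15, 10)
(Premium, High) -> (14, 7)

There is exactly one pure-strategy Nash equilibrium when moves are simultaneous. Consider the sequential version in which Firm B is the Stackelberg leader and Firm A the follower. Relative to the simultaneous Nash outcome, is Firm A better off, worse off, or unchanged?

Solve by backward induction (Firm B leads).
- Low → Firm A plays Premium (best of 5, 5, 7, 10); Firm B gets 8.
- Mid → Firm A plays Premium (best of 13, 9, 0, 15); Firm B gets 10.
- High → Firm A plays Plus (best of 1, 2, 16, 14); Firm B gets 14.
Maximizing over 8, 10, 14, Firm B chooses High. Subgame-perfect outcome: (Plus, High) with payoffs (16, 14).
For the simultaneous game, intersect best replies.
Firm A's best replies: Low→Premium; Mid→Premium; High→Plus.
Firm B's best replies: Budget→High; Value→High; Plus→Low; Premium→Mid.
The unique mutual best reply is (Premium, Mid), giving (15, 10).
Firm A earns 16 sequentially versus 15 at the Nash outcome: better off.

better off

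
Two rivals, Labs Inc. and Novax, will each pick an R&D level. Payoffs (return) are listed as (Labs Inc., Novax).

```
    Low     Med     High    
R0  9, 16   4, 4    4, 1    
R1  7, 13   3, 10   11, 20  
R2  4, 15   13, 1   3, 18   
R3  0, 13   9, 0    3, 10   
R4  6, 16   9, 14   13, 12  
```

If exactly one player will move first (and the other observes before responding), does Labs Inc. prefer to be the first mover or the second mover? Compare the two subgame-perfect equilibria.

first

If Labs Inc. leads: Novax's best replies are R0→Low, R1→High, R2→High, R3→Low, R4→Low; Labs Inc.'s induced payoffs 9, 11, 3, 0, 6; outcome (R1, High), payoffs (11, 20).
If Novax leads: Labs Inc.'s best replies are Low→R0, Med→R2, High→R4; Novax's induced payoffs 16, 1, 12; outcome (R0, Low), payoffs (9, 16).
Labs Inc. gets 11 moving first and 9 moving second, so Labs Inc. prefers to move first.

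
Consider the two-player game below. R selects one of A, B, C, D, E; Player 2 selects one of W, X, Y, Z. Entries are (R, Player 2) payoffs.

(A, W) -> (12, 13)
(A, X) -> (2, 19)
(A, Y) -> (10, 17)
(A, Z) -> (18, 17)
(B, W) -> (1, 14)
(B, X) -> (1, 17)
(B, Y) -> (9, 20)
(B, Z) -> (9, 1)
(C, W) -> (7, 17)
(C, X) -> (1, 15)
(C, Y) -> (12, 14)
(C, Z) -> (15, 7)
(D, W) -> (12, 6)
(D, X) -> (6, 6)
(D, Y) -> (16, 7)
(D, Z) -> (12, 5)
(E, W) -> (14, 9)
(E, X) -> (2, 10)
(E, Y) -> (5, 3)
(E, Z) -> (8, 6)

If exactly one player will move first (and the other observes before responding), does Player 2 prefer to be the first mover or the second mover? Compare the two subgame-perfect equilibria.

If R leads: Player 2's best replies are A→X, B→Y, C→W, D→Y, E→X; R's induced payoffs 2, 9, 7, 16, 2; outcome (D, Y), payoffs (16, 7).
If Player 2 leads: R's best replies are W→E, X→D, Y→D, Z→A; Player 2's induced payoffs 9, 6, 7, 17; outcome (A, Z), payoffs (18, 17).
Player 2 gets 17 moving first and 7 moving second, so Player 2 prefers to move first.

first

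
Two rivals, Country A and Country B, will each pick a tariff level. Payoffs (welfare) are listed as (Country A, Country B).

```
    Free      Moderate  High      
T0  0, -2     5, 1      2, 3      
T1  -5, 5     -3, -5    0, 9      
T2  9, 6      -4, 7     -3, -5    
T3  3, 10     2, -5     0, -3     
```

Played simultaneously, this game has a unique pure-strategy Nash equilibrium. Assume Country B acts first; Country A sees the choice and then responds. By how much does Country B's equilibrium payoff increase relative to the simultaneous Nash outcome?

Solve by backward induction (Country B leads).
- Free → Country A plays T2 (best of 0, -5, 9, 3); Country B gets 6.
- Moderate → Country A plays T0 (best of 5, -3, -4, 2); Country B gets 1.
- High → Country A plays T0 (best of 2, 0, -3, 0); Country B gets 3.
Country B's induced payoffs are 6, 1, 3, so Country B commits to Free. Subgame-perfect outcome: (T2, Free) with payoffs (9, 6).
Under simultaneous play:
Country A's best replies: Free→T2; Moderate→T0; High→T0.
Country B's best replies: T0→High; T1→High; T2→Moderate; T3→Free.
The unique mutual best reply is (T0, High), giving (2, 3).
Country B's commitment gain: 6 − 3 = 3.

3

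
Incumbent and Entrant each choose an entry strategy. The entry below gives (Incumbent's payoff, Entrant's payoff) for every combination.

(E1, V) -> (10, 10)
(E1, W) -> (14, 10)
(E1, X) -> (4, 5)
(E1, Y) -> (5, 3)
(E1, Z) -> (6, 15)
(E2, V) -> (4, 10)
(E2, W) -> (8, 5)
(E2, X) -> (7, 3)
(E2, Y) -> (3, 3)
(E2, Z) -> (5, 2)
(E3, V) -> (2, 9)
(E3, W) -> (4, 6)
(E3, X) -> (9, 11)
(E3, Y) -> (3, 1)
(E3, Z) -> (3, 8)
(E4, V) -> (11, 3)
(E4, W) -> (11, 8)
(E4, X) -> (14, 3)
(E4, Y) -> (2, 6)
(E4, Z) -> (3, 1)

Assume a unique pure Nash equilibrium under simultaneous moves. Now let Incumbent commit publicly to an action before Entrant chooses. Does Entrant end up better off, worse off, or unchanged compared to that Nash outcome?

Backward induction with Incumbent moving first.
- E1: Entrant compares 10, 10, 5, 3, 15 and picks Z; Incumbent would get 6.
- E2: Entrant compares 10, 5, 3, 3, 2 and picks V; Incumbent would get 4.
- E3: Entrant compares 9, 6, 11, 1, 8 and picks X; Incumbent would get 9.
- E4: Entrant compares 3, 8, 3, 6, 1 and picks W; Incumbent would get 11.
Among 6, 4, 9, 11, the best is 11 at E4. Subgame-perfect outcome: (E4, W) with payoffs (11, 8).
Under simultaneous play:
Incumbent's best replies: V→E4; W→E1; X→E4; Y→E1; Z→E1.
Entrant's best replies: E1→Z; E2→V; E3→X; E4→W.
The unique mutual best reply is (E1, Z), giving (6, 15).
Entrant earns 8 sequentially versus 15 at the Nash outcome: worse off.

worse off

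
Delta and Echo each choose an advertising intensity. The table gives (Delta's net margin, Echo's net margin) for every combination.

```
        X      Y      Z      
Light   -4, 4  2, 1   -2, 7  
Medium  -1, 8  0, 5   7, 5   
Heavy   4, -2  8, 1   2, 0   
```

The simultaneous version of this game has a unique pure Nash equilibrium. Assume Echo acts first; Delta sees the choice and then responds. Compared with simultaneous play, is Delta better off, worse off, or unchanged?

Backward induction with Echo moving first.
- X: BR = Heavy, leader payoff -2.
- Y: BR = Heavy, leader payoff 1.
- Z: BR = Medium, leader payoff 5.
Among -2, 1, 5, the best is 5 at Z. Subgame-perfect outcome: (Medium, Z) with payoffs (7, 5).
For the simultaneous game, intersect best replies.
Delta's best replies: X→Heavy; Y→Heavy; Z→Medium.
Echo's best replies: Light→Z; Medium→X; Heavy→Y.
The unique mutual best reply is (Heavy, Y), giving (8, 1).
Delta earns 7 sequentially versus 8 at the Nash outcome: worse off.

worse off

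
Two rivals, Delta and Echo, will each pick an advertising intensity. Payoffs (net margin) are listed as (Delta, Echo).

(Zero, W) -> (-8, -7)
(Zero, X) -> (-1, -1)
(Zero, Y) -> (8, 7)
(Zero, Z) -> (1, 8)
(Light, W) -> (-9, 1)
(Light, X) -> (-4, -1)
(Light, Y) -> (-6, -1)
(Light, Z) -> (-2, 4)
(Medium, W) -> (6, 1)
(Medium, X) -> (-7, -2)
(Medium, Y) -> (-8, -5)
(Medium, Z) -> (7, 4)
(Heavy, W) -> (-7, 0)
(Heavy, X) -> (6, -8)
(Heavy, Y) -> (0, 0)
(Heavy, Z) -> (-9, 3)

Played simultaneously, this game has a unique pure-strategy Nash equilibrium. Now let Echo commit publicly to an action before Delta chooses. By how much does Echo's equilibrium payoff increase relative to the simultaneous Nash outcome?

3

Work backward from Delta's decision.
- W: BR = Medium, leader payoff 1.
- X: BR = Heavy, leader payoff -8.
- Y: BR = Zero, leader payoff 7.
- Z: BR = Medium, leader payoff 4.
Among 1, -8, 7, 4, the best is 7 at Y. Subgame-perfect outcome: (Zero, Y) with payoffs (8, 7).
Now find the simultaneous Nash equilibrium.
Delta's best replies: W→Medium; X→Heavy; Y→Zero; Z→Medium.
Echo's best replies: Zero→Z; Light→Z; Medium→Z; Heavy→Z.
Only (Medium, Z) has each player best-responding; Nash payoffs (7, 4).
Echo's commitment gain: 7 − 4 = 3.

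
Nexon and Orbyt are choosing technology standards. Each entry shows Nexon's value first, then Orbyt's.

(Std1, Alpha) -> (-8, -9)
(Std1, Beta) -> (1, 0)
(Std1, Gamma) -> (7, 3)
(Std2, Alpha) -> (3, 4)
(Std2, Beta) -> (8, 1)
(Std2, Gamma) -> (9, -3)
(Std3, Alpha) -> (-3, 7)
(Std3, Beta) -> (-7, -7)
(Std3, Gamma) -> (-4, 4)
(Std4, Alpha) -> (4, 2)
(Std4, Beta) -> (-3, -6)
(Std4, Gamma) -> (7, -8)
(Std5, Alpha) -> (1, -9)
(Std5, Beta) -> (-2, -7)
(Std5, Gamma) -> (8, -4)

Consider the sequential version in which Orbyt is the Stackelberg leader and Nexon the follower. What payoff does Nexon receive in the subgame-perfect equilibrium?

Backward induction with Orbyt moving first.
- Alpha: BR = Std4, leader payoff 2.
- Beta: BR = Std2, leader payoff 1.
- Gamma: BR = Std2, leader payoff -3.
Maximizing over 2, 1, -3, Orbyt chooses Alpha. Subgame-perfect outcome: (Std4, Alpha) with payoffs (4, 2).

4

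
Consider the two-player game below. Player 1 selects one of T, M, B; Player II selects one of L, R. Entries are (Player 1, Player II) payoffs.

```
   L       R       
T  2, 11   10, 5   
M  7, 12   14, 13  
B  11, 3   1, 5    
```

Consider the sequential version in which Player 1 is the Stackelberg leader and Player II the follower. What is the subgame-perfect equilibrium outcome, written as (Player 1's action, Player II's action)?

(M, R)

Player II best-responds to each possible Player 1 move:
- T → Player II plays L (best of 11, 5); Player 1 gets 2.
- M → Player II plays R (best of 12, 13); Player 1 gets 14.
- B → Player II plays R (best of 3, 5); Player 1 gets 1.
Among 2, 14, 1, the best is 14 at M. Subgame-perfect outcome: (M, R) with payoffs (14, 13).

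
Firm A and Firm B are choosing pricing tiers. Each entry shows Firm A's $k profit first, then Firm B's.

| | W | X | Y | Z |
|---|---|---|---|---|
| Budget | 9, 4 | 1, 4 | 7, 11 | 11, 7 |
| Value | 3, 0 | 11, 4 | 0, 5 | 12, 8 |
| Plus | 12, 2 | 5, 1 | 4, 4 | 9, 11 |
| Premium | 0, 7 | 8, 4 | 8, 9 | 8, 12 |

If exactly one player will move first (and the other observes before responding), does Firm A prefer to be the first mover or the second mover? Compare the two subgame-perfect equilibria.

first

If Firm A leads: Firm B's best replies are Budget→Y, Value→Z, Plus→Z, Premium→Z; Firm A's induced payoffs 7, 12, 9, 8; outcome (Value, Z), payoffs (12, 8).
If Firm B leads: Firm A's best replies are W→Plus, X→Value, Y→Premium, Z→Value; Firm B's induced payoffs 2, 4, 9, 8; outcome (Premium, Y), payoffs (8, 9).
Firm A gets 12 moving first and 8 moving second, so Firm A prefers to move first.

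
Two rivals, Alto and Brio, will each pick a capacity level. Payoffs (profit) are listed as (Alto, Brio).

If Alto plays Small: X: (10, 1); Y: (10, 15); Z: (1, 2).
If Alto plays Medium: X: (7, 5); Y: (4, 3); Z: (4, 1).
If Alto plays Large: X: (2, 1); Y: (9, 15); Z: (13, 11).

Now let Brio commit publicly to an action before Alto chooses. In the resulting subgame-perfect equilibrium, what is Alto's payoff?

Work backward from Alto's decision.
- X: BR = Small, leader payoff 1.
- Y: BR = Small, leader payoff 15.
- Z: BR = Large, leader payoff 11.
Among 1, 15, 11, the best is 15 at Y. Subgame-perfect outcome: (Small, Y) with payoffs (10, 15).

10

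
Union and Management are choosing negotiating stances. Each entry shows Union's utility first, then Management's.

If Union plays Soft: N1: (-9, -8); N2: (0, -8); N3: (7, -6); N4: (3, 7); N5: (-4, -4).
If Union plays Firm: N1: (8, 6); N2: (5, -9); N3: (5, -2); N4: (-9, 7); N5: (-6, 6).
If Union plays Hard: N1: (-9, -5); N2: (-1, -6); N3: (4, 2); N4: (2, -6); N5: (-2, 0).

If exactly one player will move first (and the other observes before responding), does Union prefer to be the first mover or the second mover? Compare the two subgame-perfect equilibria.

If Union leads: Management's best replies are Soft→N4, Firm→N4, Hard→N3; Union's induced payoffs 3, -9, 4; outcome (Hard, N3), payoffs (4, 2).
If Management leads: Union's best replies are N1→Firm, N2→Firm, N3→Soft, N4→Soft, N5→Hard; Management's induced payoffs 6, -9, -6, 7, 0; outcome (Soft, N4), payoffs (3, 7).
Union gets 4 moving first and 3 moving second, so Union prefers to move first.

first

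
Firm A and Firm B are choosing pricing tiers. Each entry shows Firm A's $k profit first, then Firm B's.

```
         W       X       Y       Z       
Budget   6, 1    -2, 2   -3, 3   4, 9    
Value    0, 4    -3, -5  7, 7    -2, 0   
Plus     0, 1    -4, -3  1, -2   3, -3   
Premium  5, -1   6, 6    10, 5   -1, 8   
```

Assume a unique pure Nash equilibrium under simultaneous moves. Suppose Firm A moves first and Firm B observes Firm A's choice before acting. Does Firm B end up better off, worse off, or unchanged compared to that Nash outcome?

Firm B best-responds to each possible Firm A move:
- Budget → Firm B plays Z (best of 1, 2, 3, 9); Firm A gets 4.
- Value → Firm B plays Y (best of 4, -5, 7, 0); Firm A gets 7.
- Plus → Firm B plays W (best of 1, -3, -2, -3); Firm A gets 0.
- Premium → Firm B plays Z (best of -1, 6, 5, 8); Firm A gets -1.
Firm A's induced payoffs are 4, 7, 0, -1, so Firm A commits to Value. Subgame-perfect outcome: (Value, Y) with payoffs (7, 7).
For the simultaneous game, intersect best replies.
Firm A's best replies: W→Budget; X→Premium; Y→Premium; Z→Budget.
Firm B's best replies: Budget→Z; Value→Y; Plus→W; Premium→Z.
The unique mutual best reply is (Budget, Z), giving (4, 9).
Firm B earns 7 sequentially versus 9 at the Nash outcome: worse off.

worse off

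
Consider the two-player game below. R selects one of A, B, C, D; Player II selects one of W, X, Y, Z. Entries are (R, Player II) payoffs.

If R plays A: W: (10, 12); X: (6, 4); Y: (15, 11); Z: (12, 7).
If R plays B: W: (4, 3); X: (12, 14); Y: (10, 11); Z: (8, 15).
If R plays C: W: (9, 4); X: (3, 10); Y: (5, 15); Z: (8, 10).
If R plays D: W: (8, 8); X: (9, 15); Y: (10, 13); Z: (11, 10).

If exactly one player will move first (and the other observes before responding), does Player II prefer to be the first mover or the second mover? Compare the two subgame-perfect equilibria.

If R leads: Player II's best replies are A→W, B→Z, C→Y, D→X; R's induced payoffs 10, 8, 5, 9; outcome (A, W), payoffs (10, 12).
If Player II leads: R's best replies are W→A, X→B, Y→A, Z→A; Player II's induced payoffs 12, 14, 11, 7; outcome (B, X), payoffs (12, 14).
Player II gets 14 moving first and 12 moving second, so Player II prefers to move first.

first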